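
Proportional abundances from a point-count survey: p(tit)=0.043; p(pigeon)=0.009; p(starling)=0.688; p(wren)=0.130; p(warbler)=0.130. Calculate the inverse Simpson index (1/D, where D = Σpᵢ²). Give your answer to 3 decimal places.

1.964

D = 0.043² + 0.009² + 0.688² + 0.13² + 0.13² = 0.001849 + 0.000081 + 0.473344 + 0.016900 + 0.016900 = 0.509074 (working shown to 6 dp, full precision carried).
So 1/D = 1.96435, i.e. 1.964 to 3 decimal places.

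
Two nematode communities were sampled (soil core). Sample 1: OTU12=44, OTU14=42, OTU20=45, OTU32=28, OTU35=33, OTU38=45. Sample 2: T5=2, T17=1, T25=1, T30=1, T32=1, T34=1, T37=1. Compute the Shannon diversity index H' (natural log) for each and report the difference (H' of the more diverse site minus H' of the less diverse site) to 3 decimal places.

Sample 1: N=237, proportions 0.185654, 0.177215, 0.189873, 0.118143, 0.139241, 0.189873, giving H' = 1.777037 (working shown to 6 dp, full precision carried).
Sample 2: N=8, proportions 0.25, 0.125, 0.125, 0.125, 0.125, 0.125, 0.125, giving H' = 1.906155.
Difference = |1.777037 − 1.906155| = 0.129118, i.e. 0.129 to 3 decimal places.

0.129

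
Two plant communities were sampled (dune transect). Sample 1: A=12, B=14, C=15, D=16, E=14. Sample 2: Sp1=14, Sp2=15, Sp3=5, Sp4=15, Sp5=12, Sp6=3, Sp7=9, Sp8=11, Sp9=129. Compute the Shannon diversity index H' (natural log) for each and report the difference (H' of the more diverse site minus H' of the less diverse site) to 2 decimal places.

0.15

Sample 1: N=71, proportions 0.169, 0.1972, 0.2113, 0.2254, 0.1972, giving H' = 1.6050 (working shown to 4 dp, full precision carried).
Sample 2: N=213, proportions 0.0657, 0.0704, 0.0235, 0.0704, 0.0563, 0.0141, 0.0423, 0.0516, 0.6056, giving H' = 1.4532.
Difference = |1.6050 − 1.4532| = 0.1518, i.e. 0.15 to 2 decimal places.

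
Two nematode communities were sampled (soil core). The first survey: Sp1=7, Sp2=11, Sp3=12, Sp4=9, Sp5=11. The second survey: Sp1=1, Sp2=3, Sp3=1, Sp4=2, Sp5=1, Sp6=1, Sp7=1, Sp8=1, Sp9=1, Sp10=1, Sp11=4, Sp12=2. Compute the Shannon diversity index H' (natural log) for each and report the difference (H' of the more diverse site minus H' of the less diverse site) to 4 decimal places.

0.7406

The first survey: N=50, proportions 0.14, 0.22, 0.24, 0.18, 0.22, giving H' = 1.592644 (working shown to 6 dp, full precision carried).
The second survey: N=19, proportions 0.052632, 0.157895, 0.052632, 0.105263, 0.052632, 0.052632, 0.052632, 0.052632, 0.052632, 0.052632, 0.210526, 0.105263, giving H' = 2.333197.
Difference = |1.592644 − 2.333197| = 0.740553, i.e. 0.7406 to 4 decimal places.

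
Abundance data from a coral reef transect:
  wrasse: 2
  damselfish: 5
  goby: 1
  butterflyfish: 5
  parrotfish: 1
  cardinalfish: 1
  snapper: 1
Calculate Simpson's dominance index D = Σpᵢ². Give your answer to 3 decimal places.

0.227

Total N = 2+5+1+5+1+1+1 = 16, so the proportions are 0.125, 0.3125, 0.0625, 0.3125, 0.0625, 0.0625, 0.0625 (working shown to 5 dp, full precision carried).
D = 0.125² + 0.3125² + 0.0625² + 0.3125² + 0.0625² + 0.0625² + 0.0625² = 0.01562 + 0.09766 + 0.00391 + 0.09766 + 0.00391 + 0.00391 + 0.00391 = 0.22656.
To 3 decimal places, D = 0.227.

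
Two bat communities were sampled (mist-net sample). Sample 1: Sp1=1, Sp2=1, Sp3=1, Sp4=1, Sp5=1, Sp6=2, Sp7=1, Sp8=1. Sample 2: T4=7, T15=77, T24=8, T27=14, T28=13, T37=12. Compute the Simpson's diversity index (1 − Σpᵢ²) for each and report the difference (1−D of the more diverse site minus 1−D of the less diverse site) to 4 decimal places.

Sample 1: N=9, proportions 0.1111111, 0.1111111, 0.1111111, 0.1111111, 0.1111111, 0.2222222, 0.1111111, 0.1111111, giving 1−D = 0.8641975 (working shown to 7 dp, full precision carried).
Sample 2: N=131, proportions 0.0534351, 0.5877863, 0.0610687, 0.1068702, 0.0992366, 0.0916031, giving 1−D = 0.6182623.
Difference = |0.8641975 − 0.6182623| = 0.2459352, i.e. 0.2459 to 4 decimal places.

0.2459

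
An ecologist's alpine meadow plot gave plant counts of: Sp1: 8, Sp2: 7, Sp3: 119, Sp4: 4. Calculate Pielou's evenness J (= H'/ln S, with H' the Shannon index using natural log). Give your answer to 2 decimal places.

0.39

Total N = 8+7+119+4 = 138, so the proportions are 0.058, 0.0507, 0.8623, 0.029 (working shown to 4 dp, full precision carried).
H' = −Σ pᵢ ln pᵢ = −((-0.1651) + (-0.1512) + (-0.1277) + (-0.1026)) = 0.5467.
With S = 4 species, ln S = 1.3863, so J = 0.5467/1.3863 = 0.3944, i.e. 0.39 to 2 decimal places.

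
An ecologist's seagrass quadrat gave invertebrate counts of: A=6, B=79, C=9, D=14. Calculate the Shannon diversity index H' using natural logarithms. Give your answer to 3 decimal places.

0.861

Total N = 6+79+9+14 = 108, so the proportions are 0.05556, 0.73148, 0.08333, 0.12963 (working shown to 5 dp, full precision carried).
Each pᵢ ln pᵢ term: 0.05556×(-2.89037)=-0.16058, 0.73148×(-0.31268)=-0.22872, 0.08333×(-2.48491)=-0.20708, 0.12963×(-2.04307)=-0.26484.
Sum = -0.86122, so H' = 0.861.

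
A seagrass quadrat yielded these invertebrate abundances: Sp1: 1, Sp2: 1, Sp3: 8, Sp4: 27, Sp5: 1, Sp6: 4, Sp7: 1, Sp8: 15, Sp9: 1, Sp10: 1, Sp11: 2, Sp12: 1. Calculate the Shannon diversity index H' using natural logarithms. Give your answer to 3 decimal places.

Total N = 1+1+8+27+1+4+1+15+1+1+2+1 = 63, so the proportions are 0.01587, 0.01587, 0.12698, 0.42857, 0.01587, 0.06349, 0.01587, 0.2381, 0.01587, 0.01587, 0.03175, 0.01587 (working shown to 5 dp, full precision carried).
Each pᵢ ln pᵢ term: 0.01587×(-4.14313)=-0.06576, 0.01587×(-4.14313)=-0.06576, 0.12698×(-2.06369)=-0.26206, 0.42857×(-0.84730)=-0.36313, 0.01587×(-4.14313)=-0.06576, 0.06349×(-2.75684)=-0.17504, 0.01587×(-4.14313)=-0.06576, 0.2381×(-1.43508)=-0.34169, 0.01587×(-4.14313)=-0.06576, 0.01587×(-4.14313)=-0.06576, 0.03175×(-3.44999)=-0.10952, 0.01587×(-4.14313)=-0.06576.
Sum = -1.71178, so H' = 1.712.

1.712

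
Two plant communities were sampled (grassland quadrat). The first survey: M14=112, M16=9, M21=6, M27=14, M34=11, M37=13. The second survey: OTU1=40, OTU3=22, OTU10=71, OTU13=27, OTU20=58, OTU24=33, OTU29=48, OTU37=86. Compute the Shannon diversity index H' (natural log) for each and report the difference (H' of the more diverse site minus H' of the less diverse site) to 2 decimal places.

0.85

The first survey: N=165, proportions 0.6788, 0.0545, 0.0364, 0.0848, 0.0667, 0.0788, giving H' = 1.1322 (working shown to 4 dp, full precision carried).
The second survey: N=385, proportions 0.1039, 0.0571, 0.1844, 0.0701, 0.1506, 0.0857, 0.1247, 0.2234, giving H' = 1.9871.
Difference = |1.1322 − 1.9871| = 0.8549, i.e. 0.85 to 2 decimal places.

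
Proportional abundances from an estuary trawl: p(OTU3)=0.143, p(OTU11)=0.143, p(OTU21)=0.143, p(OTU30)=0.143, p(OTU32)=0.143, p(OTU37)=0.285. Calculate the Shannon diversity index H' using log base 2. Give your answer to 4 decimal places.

2.5224

Each pᵢ log₂ pᵢ term (working shown to 6 dp, full precision carried): 0.143×(-2.805913)=-0.401246, 0.143×(-2.805913)=-0.401246, 0.143×(-2.805913)=-0.401246, 0.143×(-2.805913)=-0.401246, 0.143×(-2.805913)=-0.401246, 0.285×(-1.810966)=-0.516125.
Sum = -2.522353, so H' = 2.5224.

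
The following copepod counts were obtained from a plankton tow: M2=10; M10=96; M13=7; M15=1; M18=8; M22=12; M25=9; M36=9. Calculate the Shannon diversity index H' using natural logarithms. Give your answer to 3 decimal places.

1.334

Total N = 10+96+7+1+8+12+9+9 = 152, so the proportions are 0.06579, 0.63158, 0.04605, 0.00658, 0.05263, 0.07895, 0.05921, 0.05921 (working shown to 5 dp, full precision carried).
Each pᵢ ln pᵢ term: 0.06579×(-2.72130)=-0.17903, 0.63158×(-0.45953)=-0.29023, 0.04605×(-3.07797)=-0.14175, 0.00658×(-5.02388)=-0.03305, 0.05263×(-2.94444)=-0.15497, 0.07895×(-2.53897)=-0.20045, 0.05921×(-2.82666)=-0.16737, 0.05921×(-2.82666)=-0.16737.
Sum = -1.33422, so H' = 1.334.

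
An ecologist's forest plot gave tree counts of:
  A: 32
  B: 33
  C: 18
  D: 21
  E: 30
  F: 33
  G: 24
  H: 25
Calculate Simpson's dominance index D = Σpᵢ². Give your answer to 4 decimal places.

0.1301

Total N = 32+33+18+21+30+33+24+25 = 216, so the proportions are 0.148148, 0.152778, 0.083333, 0.097222, 0.138889, 0.152778, 0.111111, 0.115741 (working shown to 6 dp, full precision carried).
D = 0.148148² + 0.152778² + 0.083333² + 0.097222² + 0.138889² + 0.152778² + 0.111111² + 0.115741² = 0.021948 + 0.023341 + 0.006944 + 0.009452 + 0.019290 + 0.023341 + 0.012346 + 0.013396 = 0.130058.
To 4 decimal places, D = 0.1301.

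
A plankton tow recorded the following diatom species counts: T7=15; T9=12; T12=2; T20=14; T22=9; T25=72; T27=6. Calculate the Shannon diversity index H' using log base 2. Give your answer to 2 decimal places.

2.06

Total N = 15+12+2+14+9+72+6 = 130, so the proportions are 0.1154, 0.0923, 0.0154, 0.1077, 0.0692, 0.5538, 0.0462 (working shown to 4 dp, full precision carried).
Each pᵢ log₂ pᵢ term: 0.1154×(-3.1155)=-0.3595, 0.0923×(-3.4374)=-0.3173, 0.0154×(-6.0224)=-0.0927, 0.1077×(-3.2150)=-0.3462, 0.0692×(-3.8524)=-0.2667, 0.5538×(-0.8524)=-0.4721, 0.0462×(-4.4374)=-0.2048.
Sum = -2.0593, so H' = 2.06.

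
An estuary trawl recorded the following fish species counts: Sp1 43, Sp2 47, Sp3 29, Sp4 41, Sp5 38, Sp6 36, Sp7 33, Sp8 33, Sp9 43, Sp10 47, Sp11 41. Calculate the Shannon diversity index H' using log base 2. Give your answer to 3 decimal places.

Total N = 43+47+29+41+38+36+33+33+43+47+41 = 431, so the proportions are 0.09977, 0.10905, 0.06729, 0.09513, 0.08817, 0.08353, 0.07657, 0.07657, 0.09977, 0.10905, 0.09513 (working shown to 5 dp, full precision carried).
Each pᵢ log₂ pᵢ term: 0.09977×(-3.32528)=-0.33176, 0.10905×(-3.19696)=-0.34862, 0.06729×(-3.89356)=-0.26198, 0.09513×(-3.39399)=-0.32286, 0.08817×(-3.50362)=-0.30890, 0.08353×(-3.58162)=-0.29916, 0.07657×(-3.70715)=-0.28384, 0.07657×(-3.70715)=-0.28384, 0.09977×(-3.32528)=-0.33176, 0.10905×(-3.19696)=-0.34862, 0.09513×(-3.39399)=-0.32286.
Sum = -3.44421, so H' = 3.444.

3.444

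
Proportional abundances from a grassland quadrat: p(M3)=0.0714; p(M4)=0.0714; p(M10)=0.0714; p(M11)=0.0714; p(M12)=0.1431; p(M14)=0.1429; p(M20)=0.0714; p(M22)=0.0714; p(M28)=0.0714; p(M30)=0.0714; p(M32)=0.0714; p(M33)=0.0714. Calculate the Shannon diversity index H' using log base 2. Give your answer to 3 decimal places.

Each pᵢ log₂ pᵢ term (working shown to 5 dp, full precision carried): 0.0714×(-3.80793)=-0.27189, 0.0714×(-3.80793)=-0.27189, 0.0714×(-3.80793)=-0.27189, 0.0714×(-3.80793)=-0.27189, 0.1431×(-2.80490)=-0.40138, 0.1429×(-2.80692)=-0.40111, 0.0714×(-3.80793)=-0.27189, 0.0714×(-3.80793)=-0.27189, 0.0714×(-3.80793)=-0.27189, 0.0714×(-3.80793)=-0.27189, 0.0714×(-3.80793)=-0.27189, 0.0714×(-3.80793)=-0.27189.
Sum = -3.52135, so H' = 3.521.

3.521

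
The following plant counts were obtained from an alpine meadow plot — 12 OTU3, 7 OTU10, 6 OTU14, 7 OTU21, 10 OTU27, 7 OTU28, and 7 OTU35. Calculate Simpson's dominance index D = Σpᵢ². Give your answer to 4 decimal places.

Total N = 12+7+6+7+10+7+7 = 56, so the proportions are 0.214286, 0.125, 0.107143, 0.125, 0.178571, 0.125, 0.125 (working shown to 6 dp, full precision carried).
D = 0.214286² + 0.125² + 0.107143² + 0.125² + 0.178571² + 0.125² + 0.125² = 0.045918 + 0.015625 + 0.011480 + 0.015625 + 0.031888 + 0.015625 + 0.015625 = 0.151786.
To 4 decimal places, D = 0.1518.

0.1518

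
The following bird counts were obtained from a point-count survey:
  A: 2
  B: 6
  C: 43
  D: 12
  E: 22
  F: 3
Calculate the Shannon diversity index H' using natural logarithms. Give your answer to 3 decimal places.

Total N = 2+6+43+12+22+3 = 88, so the proportions are 0.02273, 0.06818, 0.48864, 0.13636, 0.25, 0.03409 (working shown to 5 dp, full precision carried).
Each pᵢ ln pᵢ term: 0.02273×(-3.78419)=-0.08600, 0.06818×(-2.68558)=-0.18311, 0.48864×(-0.71614)=-0.34993, 0.13636×(-1.99243)=-0.27170, 0.25×(-1.38629)=-0.34657, 0.03409×(-3.37872)=-0.11518.
Sum = -1.35249, so H' = 1.352.

1.352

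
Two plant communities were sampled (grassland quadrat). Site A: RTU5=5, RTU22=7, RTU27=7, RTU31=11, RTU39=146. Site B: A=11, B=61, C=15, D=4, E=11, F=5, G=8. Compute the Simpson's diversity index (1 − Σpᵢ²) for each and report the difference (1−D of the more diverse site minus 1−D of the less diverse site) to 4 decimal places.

0.3714

Site A: N=176, proportions 0.02840909, 0.03977273, 0.03977273, 0.0625, 0.82954545, giving 1−D = 0.30397727 (working shown to 8 dp, full precision carried).
Site B: N=115, proportions 0.09565217, 0.53043478, 0.13043478, 0.03478261, 0.09565217, 0.04347826, 0.06956522, giving 1−D = 0.67538752.
Difference = |0.30397727 − 0.67538752| = 0.37141025, i.e. 0.3714 to 4 decimal places.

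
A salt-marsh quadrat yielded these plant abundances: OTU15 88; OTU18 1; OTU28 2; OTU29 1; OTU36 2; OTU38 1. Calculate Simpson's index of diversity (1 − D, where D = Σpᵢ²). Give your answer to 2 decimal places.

0.14

Total N = 88+1+2+1+2+1 = 95, so the proportions are 0.9263, 0.0105, 0.0211, 0.0105, 0.0211, 0.0105 (working shown to 4 dp, full precision carried).
D = 0.9263² + 0.0105² + 0.0211² + 0.0105² + 0.0211² + 0.0105² = 0.8581 + 0.0001 + 0.0004 + 0.0001 + 0.0004 + 0.0001 = 0.8593.
So 1 − D = 0.1407, i.e. 0.14 to 2 decimal places.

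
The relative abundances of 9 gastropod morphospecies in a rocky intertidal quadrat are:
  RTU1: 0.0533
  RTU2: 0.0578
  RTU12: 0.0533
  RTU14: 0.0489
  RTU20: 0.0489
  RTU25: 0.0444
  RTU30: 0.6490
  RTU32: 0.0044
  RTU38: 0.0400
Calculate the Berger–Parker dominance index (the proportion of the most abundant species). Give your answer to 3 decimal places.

The largest proportion is 0.649, i.e. d = 0.649 to 3 decimal places.

0.649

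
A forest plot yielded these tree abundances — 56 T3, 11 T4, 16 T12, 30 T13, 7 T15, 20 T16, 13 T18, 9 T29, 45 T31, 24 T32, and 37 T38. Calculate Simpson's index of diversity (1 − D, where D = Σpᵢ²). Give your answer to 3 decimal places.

0.874

Total N = 56+11+16+30+7+20+13+9+45+24+37 = 268, so the proportions are 0.20896, 0.04104, 0.0597, 0.11194, 0.02612, 0.07463, 0.04851, 0.03358, 0.16791, 0.08955, 0.13806 (working shown to 5 dp, full precision carried).
D = 0.20896² + 0.04104² + 0.0597² + 0.11194² + 0.02612² + 0.07463² + 0.04851² + 0.03358² + 0.16791² + 0.08955² + 0.13806² = 0.04366 + 0.00168 + 0.00356 + 0.01253 + 0.00068 + 0.00557 + 0.00235 + 0.00113 + 0.02819 + 0.00802 + 0.01906 = 0.12645.
So 1 − D = 0.87355, i.e. 0.874 to 3 decimal places.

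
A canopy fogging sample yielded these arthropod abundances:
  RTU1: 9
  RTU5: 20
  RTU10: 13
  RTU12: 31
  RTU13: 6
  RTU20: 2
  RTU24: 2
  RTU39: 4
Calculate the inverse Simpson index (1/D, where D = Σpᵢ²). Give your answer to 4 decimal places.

4.5296

Total N = 9+20+13+31+6+2+2+4 = 87, so the proportions are 0.10344828, 0.22988506, 0.14942529, 0.35632184, 0.06896552, 0.02298851, 0.02298851, 0.04597701 (working shown to 8 dp, full precision carried).
D = 0.10344828² + 0.22988506² + 0.14942529² + 0.35632184² + 0.06896552² + 0.02298851² + 0.02298851² + 0.04597701² = 0.01070155 + 0.05284714 + 0.02232792 + 0.12696525 + 0.00475624 + 0.00052847 + 0.00052847 + 0.00211389 = 0.22076893.
So 1/D = 4.529623, i.e. 4.5296 to 4 decimal places.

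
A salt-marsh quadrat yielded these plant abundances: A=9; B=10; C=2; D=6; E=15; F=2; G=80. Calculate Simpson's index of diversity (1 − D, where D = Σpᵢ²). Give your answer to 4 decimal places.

0.5545

Total N = 9+10+2+6+15+2+80 = 124, so the proportions are 0.072581, 0.080645, 0.016129, 0.048387, 0.120968, 0.016129, 0.645161 (working shown to 6 dp, full precision carried).
D = 0.072581² + 0.080645² + 0.016129² + 0.048387² + 0.120968² + 0.016129² + 0.645161² = 0.005268 + 0.006504 + 0.000260 + 0.002341 + 0.014633 + 0.000260 + 0.416233 = 0.445499.
So 1 − D = 0.554501, i.e. 0.5545 to 4 decimal places.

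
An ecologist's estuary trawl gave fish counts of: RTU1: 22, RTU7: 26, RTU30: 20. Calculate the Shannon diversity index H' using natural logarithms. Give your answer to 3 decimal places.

Total N = 22+26+20 = 68, so the proportions are 0.32353, 0.38235, 0.29412 (working shown to 5 dp, full precision carried).
Each pᵢ ln pᵢ term: 0.32353×(-1.12847)=-0.36509, 0.38235×(-0.96141)=-0.36760, 0.29412×(-1.22378)=-0.35993.
Sum = -1.09262, so H' = 1.093.

1.093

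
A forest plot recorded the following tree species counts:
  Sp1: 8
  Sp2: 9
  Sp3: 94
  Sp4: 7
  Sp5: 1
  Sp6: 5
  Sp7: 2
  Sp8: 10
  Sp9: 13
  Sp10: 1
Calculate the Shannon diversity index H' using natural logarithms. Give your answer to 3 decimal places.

Total N = 8+9+94+7+1+5+2+10+13+1 = 150, so the proportions are 0.05333, 0.06, 0.62667, 0.04667, 0.00667, 0.03333, 0.01333, 0.06667, 0.08667, 0.00667 (working shown to 5 dp, full precision carried).
Each pᵢ ln pᵢ term: 0.05333×(-2.93119)=-0.15633, 0.06×(-2.81341)=-0.16880, 0.62667×(-0.46734)=-0.29287, 0.04667×(-3.06473)=-0.14302, 0.00667×(-5.01064)=-0.03340, 0.03333×(-3.40120)=-0.11337, 0.01333×(-4.31749)=-0.05757, 0.06667×(-2.70805)=-0.18054, 0.08667×(-2.44569)=-0.21196, 0.00667×(-5.01064)=-0.03340.
Sum = -1.39127, so H' = 1.391.

1.391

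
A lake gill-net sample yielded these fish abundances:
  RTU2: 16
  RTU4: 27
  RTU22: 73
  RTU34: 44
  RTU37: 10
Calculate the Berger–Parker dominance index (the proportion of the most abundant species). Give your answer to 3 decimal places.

Total N = 16+27+73+44+10 = 170, so the proportions are 0.09412, 0.15882, 0.42941, 0.25882, 0.05882 (working shown to 5 dp, full precision carried).
The largest proportion is 0.42941, i.e. d = 0.429 to 3 decimal places.

0.429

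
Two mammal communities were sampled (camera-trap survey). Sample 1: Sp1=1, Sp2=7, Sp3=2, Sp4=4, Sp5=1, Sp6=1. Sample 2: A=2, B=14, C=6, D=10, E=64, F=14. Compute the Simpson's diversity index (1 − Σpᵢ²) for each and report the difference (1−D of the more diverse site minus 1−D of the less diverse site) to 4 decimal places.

Sample 1: N=16, proportions 0.0625, 0.4375, 0.125, 0.25, 0.0625, 0.0625, giving 1−D = 0.718750 (working shown to 6 dp, full precision carried).
Sample 2: N=110, proportions 0.018182, 0.127273, 0.054545, 0.090909, 0.581818, 0.127273, giving 1−D = 0.617521.
Difference = |0.718750 − 0.617521| = 0.101229, i.e. 0.1012 to 4 decimal places.

0.1012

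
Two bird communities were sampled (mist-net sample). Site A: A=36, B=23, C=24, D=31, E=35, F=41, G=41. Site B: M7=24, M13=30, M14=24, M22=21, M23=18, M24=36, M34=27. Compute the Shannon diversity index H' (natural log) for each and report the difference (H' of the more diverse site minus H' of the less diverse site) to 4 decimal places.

Site A: N=231, proportions 0.155844, 0.099567, 0.103896, 0.134199, 0.151515, 0.177489, 0.177489, giving H' = 1.923803 (working shown to 6 dp, full precision carried).
Site B: N=180, proportions 0.133333, 0.166667, 0.133333, 0.116667, 0.1, 0.2, 0.15, giving H' = 1.923299.
Difference = |1.923803 − 1.923299| = 0.000504, i.e. 0.0005 to 4 decimal places.

0.0005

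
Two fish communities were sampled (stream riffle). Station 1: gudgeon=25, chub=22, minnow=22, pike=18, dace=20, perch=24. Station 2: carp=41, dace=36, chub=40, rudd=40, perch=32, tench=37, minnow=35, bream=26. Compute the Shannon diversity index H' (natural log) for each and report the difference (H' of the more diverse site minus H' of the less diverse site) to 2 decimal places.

Station 1: N=131, proportions 0.1908, 0.1679, 0.1679, 0.1374, 0.1527, 0.1832, giving H' = 1.7859 (working shown to 4 dp, full precision carried).
Station 2: N=287, proportions 0.1429, 0.1254, 0.1394, 0.1394, 0.1115, 0.1289, 0.122, 0.0906, giving H' = 2.0705.
Difference = |1.7859 − 2.0705| = 0.2846, i.e. 0.28 to 2 decimal places.

0.28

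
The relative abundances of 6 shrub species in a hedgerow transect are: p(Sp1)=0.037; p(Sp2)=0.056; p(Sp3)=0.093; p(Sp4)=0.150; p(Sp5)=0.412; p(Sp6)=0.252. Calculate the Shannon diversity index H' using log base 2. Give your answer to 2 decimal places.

Each pᵢ log₂ pᵢ term (working shown to 4 dp, full precision carried): 0.037×(-4.7563)=-0.1760, 0.056×(-4.1584)=-0.2329, 0.093×(-3.4266)=-0.3187, 0.15×(-2.7370)=-0.4105, 0.412×(-1.2793)=-0.5271, 0.252×(-1.9885)=-0.5011.
Sum = -2.1662, so H' = 2.17.

2.17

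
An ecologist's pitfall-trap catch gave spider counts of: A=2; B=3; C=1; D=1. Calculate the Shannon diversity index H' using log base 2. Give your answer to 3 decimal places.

1.842

Total N = 2+3+1+1 = 7, so the proportions are 0.28571, 0.42857, 0.14286, 0.14286 (working shown to 5 dp, full precision carried).
Each pᵢ log₂ pᵢ term: 0.28571×(-1.80735)=-0.51639, 0.42857×(-1.22239)=-0.52388, 0.14286×(-2.80735)=-0.40105, 0.14286×(-2.80735)=-0.40105.
Sum = -1.84237, so H' = 1.842.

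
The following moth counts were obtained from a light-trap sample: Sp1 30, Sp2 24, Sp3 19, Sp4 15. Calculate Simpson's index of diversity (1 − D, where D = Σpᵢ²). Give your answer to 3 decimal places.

0.734

Total N = 30+24+19+15 = 88, so the proportions are 0.34091, 0.27273, 0.21591, 0.17045 (working shown to 5 dp, full precision carried).
D = 0.34091² + 0.27273² + 0.21591² + 0.17045² = 0.11622 + 0.07438 + 0.04662 + 0.02905 = 0.26627.
So 1 − D = 0.73373, i.e. 0.734 to 3 decimal places.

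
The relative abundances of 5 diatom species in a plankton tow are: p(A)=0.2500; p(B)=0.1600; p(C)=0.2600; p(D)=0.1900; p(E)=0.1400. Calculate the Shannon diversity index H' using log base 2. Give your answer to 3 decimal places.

Each pᵢ log₂ pᵢ term (working shown to 5 dp, full precision carried): 0.25×(-2.00000)=-0.50000, 0.16×(-2.64386)=-0.42302, 0.26×(-1.94342)=-0.50529, 0.19×(-2.39593)=-0.45523, 0.14×(-2.83650)=-0.39711.
Sum = -2.28064, so H' = 2.281.

2.281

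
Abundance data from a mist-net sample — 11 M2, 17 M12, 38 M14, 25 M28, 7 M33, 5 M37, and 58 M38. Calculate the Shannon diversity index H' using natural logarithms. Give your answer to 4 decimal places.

1.6627

Total N = 11+17+38+25+7+5+58 = 161, so the proportions are 0.068323, 0.10559, 0.236025, 0.15528, 0.043478, 0.031056, 0.360248 (working shown to 6 dp, full precision carried).
Each pᵢ ln pᵢ term: 0.068323×(-2.683509)=-0.183345, 0.10559×(-2.248191)=-0.237387, 0.236025×(-1.443818)=-0.340777, 0.15528×(-1.862529)=-0.289213, 0.043478×(-3.135494)=-0.136326, 0.031056×(-3.471966)=-0.107825, 0.360248×(-1.020961)=-0.367800.
Sum = -1.662672, so H' = 1.6627.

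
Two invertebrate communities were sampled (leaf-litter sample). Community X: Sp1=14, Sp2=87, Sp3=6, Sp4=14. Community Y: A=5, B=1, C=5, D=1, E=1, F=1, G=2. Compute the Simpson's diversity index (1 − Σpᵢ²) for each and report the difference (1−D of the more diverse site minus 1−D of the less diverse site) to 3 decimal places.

Community X: N=121, proportions 0.1157025, 0.7190083, 0.0495868, 0.1157025, giving 1−D = 0.4537941 (working shown to 7 dp, full precision carried).
Community Y: N=16, proportions 0.3125, 0.0625, 0.3125, 0.0625, 0.0625, 0.0625, 0.125, giving 1−D = 0.7734375.
Difference = |0.4537941 − 0.7734375| = 0.3196434, i.e. 0.320 to 3 decimal places.

0.320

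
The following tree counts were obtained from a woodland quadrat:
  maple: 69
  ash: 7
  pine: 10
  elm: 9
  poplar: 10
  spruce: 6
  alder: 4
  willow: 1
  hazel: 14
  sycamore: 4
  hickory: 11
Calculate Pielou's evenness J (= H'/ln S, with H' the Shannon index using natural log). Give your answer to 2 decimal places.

0.76

Total N = 69+7+10+9+10+6+4+1+14+4+11 = 145, so the proportions are 0.4759, 0.0483, 0.069, 0.0621, 0.069, 0.0414, 0.0276, 0.0069, 0.0966, 0.0276, 0.0759 (working shown to 4 dp, full precision carried).
H' = −Σ pᵢ ln pᵢ = −((-0.3534) + (-0.1463) + (-0.1844) + (-0.1725) + (-0.1844) + (-0.1318) + (-0.0990) + (-0.0343) + (-0.2257) + (-0.0990) + (-0.1956)) = 1.8266.
With S = 11 species, ln S = 2.3979, so J = 1.8266/2.3979 = 0.7618, i.e. 0.76 to 2 decimal places.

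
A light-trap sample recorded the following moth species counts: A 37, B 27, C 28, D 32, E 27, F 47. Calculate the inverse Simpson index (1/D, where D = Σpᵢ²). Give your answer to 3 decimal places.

5.728

Total N = 37+27+28+32+27+47 = 198, so the proportions are 0.1868687, 0.1363636, 0.1414141, 0.1616162, 0.1363636, 0.2373737 (working shown to 7 dp, full precision carried).
D = 0.1868687² + 0.1363636² + 0.1414141² + 0.1616162² + 0.1363636² + 0.2373737² = 0.0349199 + 0.0185950 + 0.0199980 + 0.0261198 + 0.0185950 + 0.0563463 = 0.1745740.
So 1/D = 5.72823, i.e. 5.728 to 3 decimal places.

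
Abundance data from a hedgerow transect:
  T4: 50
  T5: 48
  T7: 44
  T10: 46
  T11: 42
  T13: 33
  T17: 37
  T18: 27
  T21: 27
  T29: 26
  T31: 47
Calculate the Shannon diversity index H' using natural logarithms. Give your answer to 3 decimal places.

2.371

Total N = 50+48+44+46+42+33+37+27+27+26+47 = 427, so the proportions are 0.1171, 0.11241, 0.10304, 0.10773, 0.09836, 0.07728, 0.08665, 0.06323, 0.06323, 0.06089, 0.11007 (working shown to 5 dp, full precision carried).
Each pᵢ ln pᵢ term: 0.1171×(-2.14476)=-0.25114, 0.11241×(-2.18558)=-0.24569, 0.10304×(-2.27259)=-0.23418, 0.10773×(-2.22814)=-0.24003, 0.09836×(-2.31911)=-0.22811, 0.07728×(-2.56028)=-0.19787, 0.08665×(-2.44587)=-0.21194, 0.06323×(-2.76095)=-0.17458, 0.06323×(-2.76095)=-0.17458, 0.06089×(-2.79869)=-0.17041, 0.11007×(-2.20664)=-0.24289.
Sum = -2.37141, so H' = 2.371.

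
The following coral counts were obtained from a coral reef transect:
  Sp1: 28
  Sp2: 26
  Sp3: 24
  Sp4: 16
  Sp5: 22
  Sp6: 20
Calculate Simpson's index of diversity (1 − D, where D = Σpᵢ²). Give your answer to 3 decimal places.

0.828

Total N = 28+26+24+16+22+20 = 136, so the proportions are 0.20588, 0.19118, 0.17647, 0.11765, 0.16176, 0.14706 (working shown to 5 dp, full precision carried).
D = 0.20588² + 0.19118² + 0.17647² + 0.11765² + 0.16176² + 0.14706² = 0.04239 + 0.03655 + 0.03114 + 0.01384 + 0.02617 + 0.02163 = 0.17171.
So 1 − D = 0.82829, i.e. 0.828 to 3 decimal places.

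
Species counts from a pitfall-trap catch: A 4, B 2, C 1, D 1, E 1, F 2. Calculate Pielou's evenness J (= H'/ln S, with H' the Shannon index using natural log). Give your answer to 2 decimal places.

Total N = 4+2+1+1+1+2 = 11, so the proportions are 0.3636, 0.1818, 0.0909, 0.0909, 0.0909, 0.1818 (working shown to 4 dp, full precision carried).
H' = −Σ pᵢ ln pᵢ = −((-0.3679) + (-0.3100) + (-0.2180) + (-0.2180) + (-0.2180) + (-0.3100)) = 1.6417.
With S = 6 species, ln S = 1.7918, so J = 1.6417/1.7918 = 0.9163, i.e. 0.92 to 2 decimal places.

0.92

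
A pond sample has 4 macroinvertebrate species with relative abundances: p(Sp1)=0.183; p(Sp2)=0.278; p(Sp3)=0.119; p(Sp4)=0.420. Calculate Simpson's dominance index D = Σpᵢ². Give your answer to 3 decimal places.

0.301

D = 0.183² + 0.278² + 0.119² + 0.42² = 0.03349 + 0.07728 + 0.01416 + 0.17640 = 0.30133 (working shown to 5 dp, full precision carried).
To 3 decimal places, D = 0.301.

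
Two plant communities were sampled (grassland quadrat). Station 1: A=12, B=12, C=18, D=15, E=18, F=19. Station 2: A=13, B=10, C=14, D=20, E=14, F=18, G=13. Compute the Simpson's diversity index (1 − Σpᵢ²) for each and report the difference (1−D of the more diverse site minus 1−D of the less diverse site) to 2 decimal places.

Station 1: N=94, proportions 0.12766, 0.12766, 0.19149, 0.15957, 0.19149, 0.20213, giving 1−D = 0.82775 (working shown to 5 dp, full precision carried).
Station 2: N=102, proportions 0.12745, 0.09804, 0.13725, 0.19608, 0.13725, 0.17647, 0.12745, giving 1−D = 0.85063.
Difference = |0.82775 − 0.85063| = 0.02288, i.e. 0.02 to 2 decimal places.

0.02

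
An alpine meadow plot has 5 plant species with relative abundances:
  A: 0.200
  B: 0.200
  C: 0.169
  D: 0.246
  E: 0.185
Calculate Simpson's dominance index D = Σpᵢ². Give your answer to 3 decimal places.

0.203

D = 0.2² + 0.2² + 0.169² + 0.246² + 0.185² = 0.04000 + 0.04000 + 0.02856 + 0.06052 + 0.03422 = 0.20330 (working shown to 5 dp, full precision carried).
To 3 decimal places, D = 0.203.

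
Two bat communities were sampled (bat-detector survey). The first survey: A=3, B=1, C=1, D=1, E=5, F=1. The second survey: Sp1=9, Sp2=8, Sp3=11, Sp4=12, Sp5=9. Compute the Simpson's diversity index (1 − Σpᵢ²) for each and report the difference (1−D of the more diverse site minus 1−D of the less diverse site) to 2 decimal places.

0.06

The first survey: N=12, proportions 0.25, 0.0833, 0.0833, 0.0833, 0.4167, 0.0833, giving 1−D = 0.7361 (working shown to 4 dp, full precision carried).
The second survey: N=49, proportions 0.1837, 0.1633, 0.2245, 0.2449, 0.1837, giving 1−D = 0.7955.
Difference = |0.7361 − 0.7955| = 0.0594, i.e. 0.06 to 2 decimal places.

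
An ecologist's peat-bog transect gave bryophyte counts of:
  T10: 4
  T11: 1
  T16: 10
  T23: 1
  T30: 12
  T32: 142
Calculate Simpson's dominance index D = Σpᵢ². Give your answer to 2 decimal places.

0.71

Total N = 4+1+10+1+12+142 = 170, so the proportions are 0.0235, 0.0059, 0.0588, 0.0059, 0.0706, 0.8353 (working shown to 4 dp, full precision carried).
D = 0.0235² + 0.0059² + 0.0588² + 0.0059² + 0.0706² + 0.8353² = 0.0006 + 0.0000 + 0.0035 + 0.0000 + 0.0050 + 0.6977 = 0.7068.
To 2 decimal places, D = 0.71.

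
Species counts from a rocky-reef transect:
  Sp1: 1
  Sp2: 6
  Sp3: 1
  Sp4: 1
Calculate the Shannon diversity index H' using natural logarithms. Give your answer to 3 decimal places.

1.003

Total N = 1+6+1+1 = 9, so the proportions are 0.11111, 0.66667, 0.11111, 0.11111 (working shown to 5 dp, full precision carried).
Each pᵢ ln pᵢ term: 0.11111×(-2.19722)=-0.24414, 0.66667×(-0.40547)=-0.27031, 0.11111×(-2.19722)=-0.24414, 0.11111×(-2.19722)=-0.24414.
Sum = -1.00272, so H' = 1.003.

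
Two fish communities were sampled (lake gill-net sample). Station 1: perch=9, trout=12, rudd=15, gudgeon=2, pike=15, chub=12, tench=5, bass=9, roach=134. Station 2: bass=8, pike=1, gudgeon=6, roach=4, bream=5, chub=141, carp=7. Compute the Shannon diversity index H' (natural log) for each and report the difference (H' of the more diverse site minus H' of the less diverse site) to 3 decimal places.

Station 1: N=213, proportions 0.04225, 0.05634, 0.07042, 0.00939, 0.07042, 0.05634, 0.02347, 0.04225, 0.62911, giving H' = 1.38865 (working shown to 5 dp, full precision carried).
Station 2: N=172, proportions 0.04651, 0.00581, 0.03488, 0.02326, 0.02907, 0.81977, 0.0407, giving H' = 0.77322.
Difference = |1.38865 − 0.77322| = 0.61543, i.e. 0.615 to 3 decimal places.

0.615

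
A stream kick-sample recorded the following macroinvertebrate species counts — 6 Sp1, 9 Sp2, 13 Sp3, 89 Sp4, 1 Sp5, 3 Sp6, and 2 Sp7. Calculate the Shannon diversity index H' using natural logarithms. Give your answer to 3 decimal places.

1.007

Total N = 6+9+13+89+1+3+2 = 123, so the proportions are 0.04878, 0.07317, 0.10569, 0.72358, 0.00813, 0.02439, 0.01626 (working shown to 5 dp, full precision carried).
Each pᵢ ln pᵢ term: 0.04878×(-3.02042)=-0.14734, 0.07317×(-2.61496)=-0.19134, 0.10569×(-2.24723)=-0.23751, 0.72358×(-0.32355)=-0.23411, 0.00813×(-4.81218)=-0.03912, 0.02439×(-3.71357)=-0.09057, 0.01626×(-4.11904)=-0.06698.
Sum = -1.00698, so H' = 1.007.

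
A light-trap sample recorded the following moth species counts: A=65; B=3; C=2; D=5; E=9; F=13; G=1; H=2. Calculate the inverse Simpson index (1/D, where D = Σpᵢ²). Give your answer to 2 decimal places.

Total N = 65+3+2+5+9+13+1+2 = 100, so the proportions are 0.65, 0.03, 0.02, 0.05, 0.09, 0.13, 0.01, 0.02 (working shown to 5 dp, full precision carried).
D = 0.65² + 0.03² + 0.02² + 0.05² + 0.09² + 0.13² + 0.01² + 0.02² = 0.42250 + 0.00090 + 0.00040 + 0.00250 + 0.00810 + 0.01690 + 0.00010 + 0.00040 = 0.45180.
So 1/D = 2.2134, i.e. 2.21 to 2 decimal places.

2.21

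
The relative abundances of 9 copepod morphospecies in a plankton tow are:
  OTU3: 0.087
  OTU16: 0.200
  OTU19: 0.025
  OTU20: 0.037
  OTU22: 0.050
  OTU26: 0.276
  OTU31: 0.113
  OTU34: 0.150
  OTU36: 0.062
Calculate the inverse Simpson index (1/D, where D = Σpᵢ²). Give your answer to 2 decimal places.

5.98

D = 0.087² + 0.2² + 0.025² + 0.037² + 0.05² + 0.276² + 0.113² + 0.15² + 0.062² = 0.007569 + 0.040000 + 0.000625 + 0.001369 + 0.002500 + 0.076176 + 0.012769 + 0.022500 + 0.003844 = 0.167352 (working shown to 6 dp, full precision carried).
So 1/D = 5.9754, i.e. 5.98 to 2 decimal places.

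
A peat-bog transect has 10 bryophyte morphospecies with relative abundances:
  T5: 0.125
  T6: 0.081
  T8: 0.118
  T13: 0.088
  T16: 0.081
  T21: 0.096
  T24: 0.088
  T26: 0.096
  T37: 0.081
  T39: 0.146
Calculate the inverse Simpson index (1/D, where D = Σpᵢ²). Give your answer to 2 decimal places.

9.57

D = 0.125² + 0.081² + 0.118² + 0.088² + 0.081² + 0.096² + 0.088² + 0.096² + 0.081² + 0.146² = 0.015625 + 0.006561 + 0.013924 + 0.007744 + 0.006561 + 0.009216 + 0.007744 + 0.009216 + 0.006561 + 0.021316 = 0.104468 (working shown to 6 dp, full precision carried).
So 1/D = 9.5723, i.e. 9.57 to 2 decimal places.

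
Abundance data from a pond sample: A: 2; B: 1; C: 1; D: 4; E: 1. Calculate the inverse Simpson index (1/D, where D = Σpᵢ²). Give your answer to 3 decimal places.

3.522

Total N = 2+1+1+4+1 = 9, so the proportions are 0.2222222, 0.1111111, 0.1111111, 0.4444444, 0.1111111 (working shown to 7 dp, full precision carried).
D = 0.2222222² + 0.1111111² + 0.1111111² + 0.4444444² + 0.1111111² = 0.0493827 + 0.0123457 + 0.0123457 + 0.1975309 + 0.0123457 = 0.2839506.
So 1/D = 3.52174, i.e. 3.522 to 3 decimal places.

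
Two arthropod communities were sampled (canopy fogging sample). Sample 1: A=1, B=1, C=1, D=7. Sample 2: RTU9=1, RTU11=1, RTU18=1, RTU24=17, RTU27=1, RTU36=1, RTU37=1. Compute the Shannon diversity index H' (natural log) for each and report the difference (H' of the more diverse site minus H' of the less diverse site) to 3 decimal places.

Sample 1: N=10, proportions 0.1, 0.1, 0.1, 0.7, giving H' = 0.94045 (working shown to 5 dp, full precision carried).
Sample 2: N=23, proportions 0.04348, 0.04348, 0.04348, 0.73913, 0.04348, 0.04348, 0.04348, giving H' = 1.04138.
Difference = |0.94045 − 1.04138| = 0.10093, i.e. 0.101 to 3 decimal places.

0.101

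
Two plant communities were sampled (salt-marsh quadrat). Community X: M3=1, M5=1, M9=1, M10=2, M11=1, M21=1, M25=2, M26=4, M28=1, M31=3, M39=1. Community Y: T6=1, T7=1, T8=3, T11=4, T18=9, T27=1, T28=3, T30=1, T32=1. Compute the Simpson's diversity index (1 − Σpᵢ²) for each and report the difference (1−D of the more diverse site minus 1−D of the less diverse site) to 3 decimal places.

0.085

Community X: N=18, proportions 0.0555556, 0.0555556, 0.0555556, 0.1111111, 0.0555556, 0.0555556, 0.1111111, 0.2222222, 0.0555556, 0.1666667, 0.0555556, giving 1−D = 0.8765432 (working shown to 7 dp, full precision carried).
Community Y: N=24, proportions 0.0416667, 0.0416667, 0.125, 0.1666667, 0.375, 0.0416667, 0.125, 0.0416667, 0.0416667, giving 1−D = 0.7916667.
Difference = |0.8765432 − 0.7916667| = 0.0848765, i.e. 0.085 to 3 decimal places.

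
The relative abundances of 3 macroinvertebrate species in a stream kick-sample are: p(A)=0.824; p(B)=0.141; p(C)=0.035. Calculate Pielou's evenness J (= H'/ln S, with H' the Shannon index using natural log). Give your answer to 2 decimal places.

H' = −Σ pᵢ ln pᵢ = −((-0.1595) + (-0.2762) + (-0.1173)) = 0.5531 (working shown to 4 dp, full precision carried).
With S = 3 species, ln S = 1.0986, so J = 0.5531/1.0986 = 0.5034, i.e. 0.50 to 2 decimal places.

0.50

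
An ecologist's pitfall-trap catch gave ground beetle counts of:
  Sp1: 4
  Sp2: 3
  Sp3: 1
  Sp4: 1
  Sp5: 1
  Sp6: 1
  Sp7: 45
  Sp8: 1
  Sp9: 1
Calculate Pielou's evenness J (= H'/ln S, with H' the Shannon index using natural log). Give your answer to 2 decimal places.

Total N = 4+3+1+1+1+1+45+1+1 = 58, so the proportions are 0.069, 0.0517, 0.0172, 0.0172, 0.0172, 0.0172, 0.7759, 0.0172, 0.0172 (working shown to 4 dp, full precision carried).
H' = −Σ pᵢ ln pᵢ = −((-0.1844) + (-0.1532) + (-0.0700) + (-0.0700) + (-0.0700) + (-0.0700) + (-0.1969) + (-0.0700) + (-0.0700)) = 0.9546.
With S = 9 species, ln S = 2.1972, so J = 0.9546/2.1972 = 0.4344, i.e. 0.43 to 2 decimal places.

0.43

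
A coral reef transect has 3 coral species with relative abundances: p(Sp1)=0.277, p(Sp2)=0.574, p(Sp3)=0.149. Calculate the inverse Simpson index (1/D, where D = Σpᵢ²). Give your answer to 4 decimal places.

2.3342

D = 0.277² + 0.574² + 0.149² = 0.0767290 + 0.3294760 + 0.0222010 = 0.4284060 (working shown to 7 dp, full precision carried).
So 1/D = 2.334234, i.e. 2.3342 to 4 decimal places.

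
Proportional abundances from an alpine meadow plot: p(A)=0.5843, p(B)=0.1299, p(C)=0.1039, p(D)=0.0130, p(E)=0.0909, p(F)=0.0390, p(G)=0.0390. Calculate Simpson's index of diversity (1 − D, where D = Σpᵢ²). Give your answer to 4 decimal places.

0.6195

D = 0.5843² + 0.1299² + 0.1039² + 0.013² + 0.0909² + 0.039² + 0.039² = 0.341406 + 0.016874 + 0.010795 + 0.000169 + 0.008263 + 0.001521 + 0.001521 = 0.380550 (working shown to 6 dp, full precision carried).
So 1 − D = 0.619450, i.e. 0.6195 to 4 decimal places.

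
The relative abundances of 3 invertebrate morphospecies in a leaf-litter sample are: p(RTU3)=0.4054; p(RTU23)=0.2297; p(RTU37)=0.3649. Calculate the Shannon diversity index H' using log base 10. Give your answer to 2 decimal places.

0.47

Each pᵢ log₁₀ pᵢ term (working shown to 4 dp, full precision carried): 0.4054×(-0.3921)=-0.1590, 0.2297×(-0.6388)=-0.1467, 0.3649×(-0.4378)=-0.1598.
Sum = -0.4655, so H' = 0.47.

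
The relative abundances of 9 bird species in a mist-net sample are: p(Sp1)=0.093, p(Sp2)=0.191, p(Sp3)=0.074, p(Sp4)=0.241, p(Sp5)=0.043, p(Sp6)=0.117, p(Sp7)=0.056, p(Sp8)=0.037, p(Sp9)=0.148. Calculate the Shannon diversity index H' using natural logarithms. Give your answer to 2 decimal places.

2.03

Each pᵢ ln pᵢ term (working shown to 4 dp, full precision carried): 0.093×(-2.3752)=-0.2209, 0.191×(-1.6555)=-0.3162, 0.074×(-2.6037)=-0.1927, 0.241×(-1.4230)=-0.3429, 0.043×(-3.1466)=-0.1353, 0.117×(-2.1456)=-0.2510, 0.056×(-2.8824)=-0.1614, 0.037×(-3.2968)=-0.1220, 0.148×(-1.9105)=-0.2828.
Sum = -2.0252, so H' = 2.03.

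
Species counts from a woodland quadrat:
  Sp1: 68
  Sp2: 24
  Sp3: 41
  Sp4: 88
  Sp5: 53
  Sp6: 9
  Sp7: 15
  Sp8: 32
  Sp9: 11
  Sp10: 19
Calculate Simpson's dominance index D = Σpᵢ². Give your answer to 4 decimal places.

0.1485

Total N = 68+24+41+88+53+9+15+32+11+19 = 360, so the proportions are 0.188889, 0.066667, 0.113889, 0.244444, 0.147222, 0.025, 0.041667, 0.088889, 0.030556, 0.052778 (working shown to 6 dp, full precision carried).
D = 0.188889² + 0.066667² + 0.113889² + 0.244444² + 0.147222² + 0.025² + 0.041667² + 0.088889² + 0.030556² + 0.052778² = 0.035679 + 0.004444 + 0.012971 + 0.059753 + 0.021674 + 0.000625 + 0.001736 + 0.007901 + 0.000934 + 0.002785 = 0.148503.
To 4 decimal places, D = 0.1485.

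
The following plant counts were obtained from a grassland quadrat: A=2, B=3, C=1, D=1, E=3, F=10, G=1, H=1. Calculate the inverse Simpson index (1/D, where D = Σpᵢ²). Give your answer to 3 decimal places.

3.841

Total N = 2+3+1+1+3+10+1+1 = 22, so the proportions are 0.0909091, 0.1363636, 0.0454545, 0.0454545, 0.1363636, 0.4545455, 0.0454545, 0.0454545 (working shown to 7 dp, full precision carried).
D = 0.0909091² + 0.1363636² + 0.0454545² + 0.0454545² + 0.1363636² + 0.4545455² + 0.0454545² + 0.0454545² = 0.0082645 + 0.0185950 + 0.0020661 + 0.0020661 + 0.0185950 + 0.2066116 + 0.0020661 + 0.0020661 = 0.2603306.
So 1/D = 3.84127, i.e. 3.841 to 3 decimal places.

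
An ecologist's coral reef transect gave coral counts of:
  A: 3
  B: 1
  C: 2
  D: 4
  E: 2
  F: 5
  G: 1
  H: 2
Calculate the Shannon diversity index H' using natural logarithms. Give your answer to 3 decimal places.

Total N = 3+1+2+4+2+5+1+2 = 20, so the proportions are 0.15, 0.05, 0.1, 0.2, 0.1, 0.25, 0.05, 0.1 (working shown to 5 dp, full precision carried).
Each pᵢ ln pᵢ term: 0.15×(-1.89712)=-0.28457, 0.05×(-2.99573)=-0.14979, 0.1×(-2.30259)=-0.23026, 0.2×(-1.60944)=-0.32189, 0.1×(-2.30259)=-0.23026, 0.25×(-1.38629)=-0.34657, 0.05×(-2.99573)=-0.14979, 0.1×(-2.30259)=-0.23026.
Sum = -1.94338, so H' = 1.943.

1.943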